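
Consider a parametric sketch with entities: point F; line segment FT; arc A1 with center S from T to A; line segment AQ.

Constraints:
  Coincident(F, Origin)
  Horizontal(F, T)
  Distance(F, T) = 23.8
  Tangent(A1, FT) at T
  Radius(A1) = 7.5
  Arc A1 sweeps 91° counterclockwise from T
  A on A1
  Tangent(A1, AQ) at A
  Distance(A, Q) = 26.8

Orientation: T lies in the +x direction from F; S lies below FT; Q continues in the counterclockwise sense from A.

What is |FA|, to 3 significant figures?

18.0

Since A1 is tangent to FT there, ST ⟂ FT, so S = T + (0, -7.5) = (23.8, -7.50). On A1, T sits at bearing 90° from S; a 91° counterclockwise sweep puts A at bearing 181°, so A = S + 7.5·(cos 181°, sin 181°) = (16.3, -7.63). Then |FA| = |A − F| = 18.0.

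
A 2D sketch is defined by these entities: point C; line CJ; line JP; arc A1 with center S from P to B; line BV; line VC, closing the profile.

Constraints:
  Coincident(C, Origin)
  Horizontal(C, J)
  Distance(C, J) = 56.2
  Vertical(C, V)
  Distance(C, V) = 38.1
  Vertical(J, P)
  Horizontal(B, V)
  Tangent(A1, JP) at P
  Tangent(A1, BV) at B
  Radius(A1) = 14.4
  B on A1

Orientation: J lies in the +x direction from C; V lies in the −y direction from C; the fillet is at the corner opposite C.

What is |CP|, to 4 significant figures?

60.99

C is at the origin; C and J share the same y with |CJ| = 56.2 and J on the +x side, so J = (56.20, 0.000). CV is vertical with |CV| = 38.1 and V on the −y side, so V = (0.000, -38.10). The virtual corner opposite C is at (56.20, -38.10). The tangent condition forces SP to be normal to JP and tangency of A1 to BV means the radius SB is perpendicular to BV, with radius 14.4, so the center S sits 14.4 in from both sides at S = (41.80, -23.70). That places the tangent points at P = (56.20, -23.70) on JP and B = (41.80, -38.10) on BV. Then |CP| = |P − C| = 60.99.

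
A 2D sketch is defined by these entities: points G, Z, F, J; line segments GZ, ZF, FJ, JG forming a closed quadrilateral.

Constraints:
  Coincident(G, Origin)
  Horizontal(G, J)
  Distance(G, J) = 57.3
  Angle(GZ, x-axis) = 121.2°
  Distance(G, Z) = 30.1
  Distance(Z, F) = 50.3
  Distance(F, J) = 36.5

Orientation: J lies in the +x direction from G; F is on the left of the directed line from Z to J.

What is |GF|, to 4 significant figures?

44.91

G is at the origin; GJ is horizontal with |GJ| = 57.3 and J in +x, so J = (57.3, 0). GZ runs at 121.2° with |GZ| = 30.1, so Z = (-15.59, 25.75). F is determined by |ZF| = 50.3 and |FJ| = 36.5 together: it lies at the intersection of circle(Z, 50.3) and circle(J, 36.5). With |ZJ| = 77.31, the foot of the radical line on ZJ is 46.40 from Z and the perpendicular offset is √(50.3² − 46.40²) = 19.42. Taking the left-of-ZJ solution: F = (34.63, 28.60).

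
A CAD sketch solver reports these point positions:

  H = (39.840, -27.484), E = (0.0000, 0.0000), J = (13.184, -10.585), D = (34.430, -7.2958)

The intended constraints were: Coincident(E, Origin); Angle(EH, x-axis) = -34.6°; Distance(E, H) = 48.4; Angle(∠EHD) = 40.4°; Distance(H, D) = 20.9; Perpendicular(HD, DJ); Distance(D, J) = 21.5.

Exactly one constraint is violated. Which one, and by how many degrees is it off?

Perpendicular(HD, DJ) — off by 6.20°.

E = (0.00, 0.00) ✓; EH at -34.60° ✓; |EH| = 48.40 ✓; ∠EHD = 40.40° ✓; |HD| = 20.90 ✓; ∠(HD, DJ) = 83.80° ✗; |DJ| = 21.50 ✓.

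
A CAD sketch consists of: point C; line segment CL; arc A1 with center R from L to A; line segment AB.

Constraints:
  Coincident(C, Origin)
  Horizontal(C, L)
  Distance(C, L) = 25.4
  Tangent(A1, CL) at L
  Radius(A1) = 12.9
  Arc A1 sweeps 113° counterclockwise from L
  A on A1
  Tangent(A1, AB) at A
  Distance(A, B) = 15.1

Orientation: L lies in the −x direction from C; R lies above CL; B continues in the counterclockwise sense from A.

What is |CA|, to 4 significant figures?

22.47

The tangent condition forces RL to be normal to CL, so R = L + (0, 12.9) = (-25.40, 12.90). On A1, L sits at bearing -90° from R; a 113° counterclockwise sweep puts A at bearing 23°, so A = R + 12.9·(cos 23°, sin 23°) = (-13.53, 17.94). Then |CA| = |A − C| = 22.47.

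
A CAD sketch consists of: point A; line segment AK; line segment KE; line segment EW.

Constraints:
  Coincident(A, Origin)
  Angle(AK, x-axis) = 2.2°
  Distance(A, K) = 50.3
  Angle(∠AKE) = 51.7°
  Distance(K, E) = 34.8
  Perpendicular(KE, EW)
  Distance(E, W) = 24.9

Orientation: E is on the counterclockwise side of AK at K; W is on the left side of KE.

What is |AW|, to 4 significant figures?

15.02

A is at the origin; AK runs at 2.2° with length 50.3, so K = 50.3·(cos 2.2°, sin 2.2°) = (50.26, 1.931). ∠AKE = 51.7°, so KE runs at 2.2° + (180° − 51.7°) = 130.5° from the x-axis; with |KE| = 34.8, E = K + 34.8·(cos 130.5°, sin 130.5°) = (27.66, 28.39). KE is perpendicular to EW; with |EW| = 24.9 on the left of KE, W = E + 24.9·(-0.7604, -0.6494) = (8.728, 12.22). Then |AW| = |W − A| = 15.02.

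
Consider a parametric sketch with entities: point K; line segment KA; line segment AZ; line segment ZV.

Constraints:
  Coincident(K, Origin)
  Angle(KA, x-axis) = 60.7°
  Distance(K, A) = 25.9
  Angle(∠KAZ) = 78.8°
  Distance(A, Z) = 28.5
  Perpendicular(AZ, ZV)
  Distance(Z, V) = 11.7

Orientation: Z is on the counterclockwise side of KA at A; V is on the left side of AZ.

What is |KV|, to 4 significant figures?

27.18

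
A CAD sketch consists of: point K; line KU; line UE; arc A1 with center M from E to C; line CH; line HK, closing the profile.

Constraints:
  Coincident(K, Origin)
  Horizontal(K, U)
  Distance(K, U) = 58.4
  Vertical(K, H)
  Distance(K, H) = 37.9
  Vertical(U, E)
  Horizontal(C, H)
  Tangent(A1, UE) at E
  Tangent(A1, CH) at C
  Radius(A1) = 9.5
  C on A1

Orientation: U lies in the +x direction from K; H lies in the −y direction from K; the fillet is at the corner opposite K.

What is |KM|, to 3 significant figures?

56.5

K is at the origin; KU is horizontal with |KU| = 58.4 and U on the +x side, so U = (58.4, 0.00). KH is vertical with |KH| = 37.9 and H on the −y side, so H = (0.00, -37.9). The virtual corner opposite K is at (58.4, -37.9). The tangent condition forces ME to be normal to UE and tangency of A1 to CH means the radius MC is perpendicular to CH, with radius 9.5, so the center M sits 9.5 in from both sides at M = (48.9, -28.4). Then |KM| = |M − K| = 56.5.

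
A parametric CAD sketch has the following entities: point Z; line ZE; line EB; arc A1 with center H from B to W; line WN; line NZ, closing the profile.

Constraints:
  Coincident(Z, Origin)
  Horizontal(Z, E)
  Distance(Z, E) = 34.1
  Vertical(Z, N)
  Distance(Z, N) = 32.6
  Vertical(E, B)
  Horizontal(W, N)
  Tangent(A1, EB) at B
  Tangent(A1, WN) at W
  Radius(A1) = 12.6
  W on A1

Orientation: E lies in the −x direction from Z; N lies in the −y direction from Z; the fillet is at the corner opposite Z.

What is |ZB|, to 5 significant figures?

39.532

Z is at the origin; ZE is horizontal with |ZE| = 34.1 and E on the −x side, so E = (-34.100, 0.0000). ZN is vertical with |ZN| = 32.6 and N on the −y side, so N = (0.0000, -32.600). The virtual corner opposite Z is at (-34.100, -32.600). Since A1 is tangent to EB there, HB ⟂ EB and A1 meets WN tangentially, so HW is at right angles to WN, with radius 12.6, so the center H sits 12.6 in from both sides at H = (-21.500, -20.000). That places the tangent points at B = (-34.100, -20.000) on EB and W = (-21.500, -32.600) on WN. Then |ZB| = |B − Z| = 39.532.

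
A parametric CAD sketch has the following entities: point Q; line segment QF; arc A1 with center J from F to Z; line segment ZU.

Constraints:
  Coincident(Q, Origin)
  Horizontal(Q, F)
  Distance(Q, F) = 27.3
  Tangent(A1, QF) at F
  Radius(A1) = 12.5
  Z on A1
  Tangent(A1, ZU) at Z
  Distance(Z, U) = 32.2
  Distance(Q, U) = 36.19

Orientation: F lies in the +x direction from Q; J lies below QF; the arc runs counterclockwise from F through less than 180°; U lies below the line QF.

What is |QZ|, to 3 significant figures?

17.5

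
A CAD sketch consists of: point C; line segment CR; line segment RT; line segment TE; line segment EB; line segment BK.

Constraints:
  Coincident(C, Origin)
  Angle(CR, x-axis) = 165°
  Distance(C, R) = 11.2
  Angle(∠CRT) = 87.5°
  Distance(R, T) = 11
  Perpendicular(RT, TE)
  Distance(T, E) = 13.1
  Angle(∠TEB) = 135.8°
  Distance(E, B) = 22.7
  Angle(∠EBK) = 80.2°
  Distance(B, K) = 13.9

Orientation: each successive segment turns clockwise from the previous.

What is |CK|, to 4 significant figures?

15.17

C is at the origin; CR runs at 165.0° with length 11.2, so R = (-10.82, 2.899). ∠CRT = 87.5° gives RT at 72.50° from the x-axis; with |RT| = 11.0, T = (-7.511, 13.39). RT is perpendicular to TE, so TE runs at -17.50°; with |TE| = 13.1, E = (4.983, 9.450). ∠TEB = 135.8° gives EB at -61.70° from the x-axis; with |EB| = 22.7, B = (15.74, -10.54). ∠EBK = 80.2° gives BK at -161.5° from the x-axis; with |BK| = 13.9, K = (2.563, -14.95). Then |CK| = |K − C| = 15.17.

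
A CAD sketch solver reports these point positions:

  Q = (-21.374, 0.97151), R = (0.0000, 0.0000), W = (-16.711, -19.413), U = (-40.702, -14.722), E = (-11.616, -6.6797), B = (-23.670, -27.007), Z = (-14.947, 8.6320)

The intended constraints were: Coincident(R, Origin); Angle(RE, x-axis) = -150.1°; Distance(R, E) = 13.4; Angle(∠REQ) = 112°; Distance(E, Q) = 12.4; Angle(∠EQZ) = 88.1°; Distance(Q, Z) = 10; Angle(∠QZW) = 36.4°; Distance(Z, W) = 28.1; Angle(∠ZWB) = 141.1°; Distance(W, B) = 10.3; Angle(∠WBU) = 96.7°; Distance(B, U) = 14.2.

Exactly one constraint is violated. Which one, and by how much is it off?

Distance(B, U) = 14.2 — off by 6.80.

R = (0.00, 0.00) ✓; RE at -150.1° ✓; |RE| = 13.40 ✓; ∠REQ = 112.0° ✓; |EQ| = 12.40 ✓; ∠EQZ = 88.10° ✓; |QZ| = 9.999 ✓; ∠QZW = 36.40° ✓; |ZW| = 28.10 ✓; ∠ZWB = 141.1° ✓; |WB| = 10.30 ✓; ∠WBU = 96.70° ✓; |BU| = 21.00 ✗.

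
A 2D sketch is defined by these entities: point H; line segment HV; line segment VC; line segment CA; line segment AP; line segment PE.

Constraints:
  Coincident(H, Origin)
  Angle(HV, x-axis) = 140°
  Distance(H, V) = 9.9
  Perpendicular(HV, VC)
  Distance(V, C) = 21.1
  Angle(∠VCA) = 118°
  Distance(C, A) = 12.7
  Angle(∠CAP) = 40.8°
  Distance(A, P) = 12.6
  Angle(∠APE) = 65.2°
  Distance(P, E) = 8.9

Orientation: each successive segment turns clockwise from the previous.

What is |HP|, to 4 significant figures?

15.65

H is at the origin; HV runs at 140.0° with length 9.9, so V = (-7.584, 6.364). HV is perpendicular to VC, so VC runs at 50.00°; with |VC| = 21.1, C = (5.979, 22.53). ∠VCA = 118.0° gives CA at -12.00° from the x-axis; with |CA| = 12.7, A = (18.40, 19.89). ∠CAP = 40.8° gives AP at -151.2° from the x-axis; with |AP| = 12.6, P = (7.360, 13.82). Then |HP| = |P − H| = 15.65.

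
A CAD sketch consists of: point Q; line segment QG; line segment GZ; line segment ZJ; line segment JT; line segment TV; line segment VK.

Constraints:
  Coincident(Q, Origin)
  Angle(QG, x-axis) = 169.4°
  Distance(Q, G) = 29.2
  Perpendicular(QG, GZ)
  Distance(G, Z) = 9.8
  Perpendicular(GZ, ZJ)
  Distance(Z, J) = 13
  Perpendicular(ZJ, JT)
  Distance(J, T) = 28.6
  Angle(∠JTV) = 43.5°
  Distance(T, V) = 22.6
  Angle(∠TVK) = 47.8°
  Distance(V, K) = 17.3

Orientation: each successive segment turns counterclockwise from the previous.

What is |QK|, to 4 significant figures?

14.60

∠JTV = 43.5° gives TV at -144.1° from the x-axis; with |TV| = 22.6, V = (-30.77, 8.207). ∠TVK = 47.8° gives VK at -11.90° from the x-axis; with |VK| = 17.3, K = (-13.84, 4.640). Then |QK| = |K − Q| = 14.60.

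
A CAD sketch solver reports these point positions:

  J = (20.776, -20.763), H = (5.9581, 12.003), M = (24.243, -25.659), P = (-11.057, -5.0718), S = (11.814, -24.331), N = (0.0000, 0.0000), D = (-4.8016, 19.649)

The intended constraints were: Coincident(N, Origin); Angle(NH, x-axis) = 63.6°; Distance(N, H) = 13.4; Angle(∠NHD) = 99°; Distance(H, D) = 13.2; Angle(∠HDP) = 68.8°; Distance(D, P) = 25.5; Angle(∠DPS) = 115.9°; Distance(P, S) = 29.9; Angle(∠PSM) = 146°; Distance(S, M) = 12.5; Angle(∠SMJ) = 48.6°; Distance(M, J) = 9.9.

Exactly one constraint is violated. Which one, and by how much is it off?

Distance(M, J) = 9.9 — off by 3.90.

N = (0.00, 0.00) ✓; NH at 63.60° ✓; |NH| = 13.40 ✓; ∠NHD = 99.00° ✓; |HD| = 13.20 ✓; ∠HDP = 68.80° ✓; |DP| = 25.50 ✓; ∠DPS = 115.9° ✓; |PS| = 29.90 ✓; ∠PSM = 146.0° ✓; |SM| = 12.50 ✓; ∠SMJ = 48.60° ✓; |MJ| = 5.999 ✗.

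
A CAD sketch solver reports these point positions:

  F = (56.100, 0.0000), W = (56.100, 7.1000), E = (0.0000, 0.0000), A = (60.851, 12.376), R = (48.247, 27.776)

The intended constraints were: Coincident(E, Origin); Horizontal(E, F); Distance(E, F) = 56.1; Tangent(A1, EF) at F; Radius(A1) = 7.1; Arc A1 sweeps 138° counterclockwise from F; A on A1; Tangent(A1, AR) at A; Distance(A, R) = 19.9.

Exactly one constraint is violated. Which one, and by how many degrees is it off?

Tangent(A1, AR) at A — off by 8.70°.

E = (0.00, 0.00) ✓; E.y = 0.00, F.y = 0.00 ✓; |EF| = 56.10 ✓; ∠(WF, FE) = 90.00° ✓; |WF| = 7.100 ✓; bearing(W→A) − bearing(W→F) = 138.0° ✓; |WA| = 7.100 ✓; ∠(WA, AR) = 98.70° ✗; |AR| = 19.90 ✓.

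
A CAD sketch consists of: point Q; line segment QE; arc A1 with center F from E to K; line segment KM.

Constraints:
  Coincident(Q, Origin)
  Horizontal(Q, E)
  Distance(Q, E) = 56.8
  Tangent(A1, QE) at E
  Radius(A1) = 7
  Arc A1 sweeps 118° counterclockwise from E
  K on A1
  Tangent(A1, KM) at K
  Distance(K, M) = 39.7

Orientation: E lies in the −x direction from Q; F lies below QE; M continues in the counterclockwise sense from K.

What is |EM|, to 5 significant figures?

47.020

Q is at the origin; Q and E share the same y with |QE| = 56.8 and E on the −x side, so E = (-56.800, 0.0000). A1 meets QE tangentially, so FE is at right angles to QE, so F = E + (0, -7) = (-56.800, -7.0000). On A1, E sits at bearing 90° from F; a 118° counterclockwise sweep puts K at bearing 208°, so K = F + 7.0·(cos 208°, sin 208°) = (-62.981, -10.286). Tangency of A1 to KM means the radius FK is perpendicular to KM, so KM runs along (−sin 208°, cos 208°); with |KM| = 39.7, M = (-44.343, -45.339). Then |EM| = |M − E| = 47.020.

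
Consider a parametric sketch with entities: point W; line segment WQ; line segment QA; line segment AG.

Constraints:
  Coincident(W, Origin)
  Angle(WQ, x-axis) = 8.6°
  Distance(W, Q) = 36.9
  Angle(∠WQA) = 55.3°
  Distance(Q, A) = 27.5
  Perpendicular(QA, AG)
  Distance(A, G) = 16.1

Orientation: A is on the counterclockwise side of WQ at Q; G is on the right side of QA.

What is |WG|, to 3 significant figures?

46.9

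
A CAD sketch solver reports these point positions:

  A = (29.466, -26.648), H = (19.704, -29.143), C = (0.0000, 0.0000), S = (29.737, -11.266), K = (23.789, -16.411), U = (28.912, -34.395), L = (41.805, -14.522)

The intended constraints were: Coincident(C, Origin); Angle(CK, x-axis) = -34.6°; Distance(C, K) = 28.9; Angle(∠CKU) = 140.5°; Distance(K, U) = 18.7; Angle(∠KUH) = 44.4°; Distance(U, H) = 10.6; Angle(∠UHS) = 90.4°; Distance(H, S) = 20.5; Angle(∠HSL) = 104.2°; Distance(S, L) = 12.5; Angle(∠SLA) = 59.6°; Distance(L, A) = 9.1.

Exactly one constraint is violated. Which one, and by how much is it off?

Distance(L, A) = 9.1 — off by 8.20.

C = (0.00, 0.00) ✓; CK at -34.60° ✓; |CK| = 28.90 ✓; ∠CKU = 140.5° ✓; |KU| = 18.70 ✓; ∠KUH = 44.40° ✓; |UH| = 10.60 ✓; ∠UHS = 90.40° ✓; |HS| = 20.50 ✓; ∠HSL = 104.2° ✓; |SL| = 12.50 ✓; ∠SLA = 59.60° ✓; |LA| = 17.30 ✗.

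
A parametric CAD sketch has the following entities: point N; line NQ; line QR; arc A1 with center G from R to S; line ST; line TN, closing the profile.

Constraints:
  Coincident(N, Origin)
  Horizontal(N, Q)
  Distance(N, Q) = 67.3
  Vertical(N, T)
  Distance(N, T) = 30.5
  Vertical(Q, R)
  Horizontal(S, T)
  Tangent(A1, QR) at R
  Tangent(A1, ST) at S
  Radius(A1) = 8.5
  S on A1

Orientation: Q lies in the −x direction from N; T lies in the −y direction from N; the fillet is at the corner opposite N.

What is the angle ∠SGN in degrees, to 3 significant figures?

111°

N is at the origin; NQ is horizontal with |NQ| = 67.3 and Q on the −x side, so Q = (-67.3, 0.00). NT is vertical with |NT| = 30.5 and T on the −y side, so T = (0.00, -30.5). The virtual corner opposite N is at (-67.3, -30.5). The tangent condition forces GR to be normal to QR and tangency of A1 to ST means the radius GS is perpendicular to ST, with radius 8.5, so the center G sits 8.5 in from both sides at G = (-58.8, -22.0). That places the tangent points at R = (-67.3, -22.0) on QR and S = (-58.8, -30.5) on ST. Then cos ∠SGN = GS·GN / (|GS||GN|), giving 111°.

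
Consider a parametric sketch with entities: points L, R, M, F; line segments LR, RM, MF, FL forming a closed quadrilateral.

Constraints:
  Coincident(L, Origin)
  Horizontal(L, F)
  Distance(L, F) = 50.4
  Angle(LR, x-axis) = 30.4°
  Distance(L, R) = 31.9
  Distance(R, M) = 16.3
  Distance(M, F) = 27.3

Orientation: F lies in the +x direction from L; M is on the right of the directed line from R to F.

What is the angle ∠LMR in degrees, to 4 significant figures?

106.8°

Checks: |RM| = 16.30 ✓; |MF| = 27.30 ✓.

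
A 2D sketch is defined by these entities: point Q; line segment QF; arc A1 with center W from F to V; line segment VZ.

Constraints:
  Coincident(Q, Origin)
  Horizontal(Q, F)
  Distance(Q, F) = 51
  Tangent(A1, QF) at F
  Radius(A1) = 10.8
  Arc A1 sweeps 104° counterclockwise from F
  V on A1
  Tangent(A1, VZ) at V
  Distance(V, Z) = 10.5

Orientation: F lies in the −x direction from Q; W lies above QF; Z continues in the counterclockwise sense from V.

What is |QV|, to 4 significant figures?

42.68

The tangent condition forces WF to be normal to QF, so W = F + (0, 10.8) = (-51.00, 10.80). On A1, F sits at bearing -90° from W; a 104° counterclockwise sweep puts V at bearing 14°, so V = W + 10.8·(cos 14°, sin 14°) = (-40.52, 13.41). Then |QV| = |V − Q| = 42.68.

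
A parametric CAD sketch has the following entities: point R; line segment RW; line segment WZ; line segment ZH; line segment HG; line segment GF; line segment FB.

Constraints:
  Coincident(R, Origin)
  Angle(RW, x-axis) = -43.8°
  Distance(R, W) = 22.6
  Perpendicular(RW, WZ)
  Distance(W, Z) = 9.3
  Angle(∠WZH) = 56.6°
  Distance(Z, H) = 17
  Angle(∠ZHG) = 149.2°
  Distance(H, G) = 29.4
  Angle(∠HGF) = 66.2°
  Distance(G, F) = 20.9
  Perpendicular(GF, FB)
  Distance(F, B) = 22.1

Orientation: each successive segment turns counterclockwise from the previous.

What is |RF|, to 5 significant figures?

31.862

R is at the origin; RW runs at -43.8° with length 22.6, so W = (16.312, -15.642). RW ⟂ WZ, so WZ runs at 46.200°; with |WZ| = 9.3, Z = (22.749, -8.9301). ∠WZH = 56.6° gives ZH at 169.60° from the x-axis; with |ZH| = 17.0, H = (6.0280, -5.8612). ∠ZHG = 149.2° gives HG at -159.60° from the x-axis; with |HG| = 29.4, G = (-21.528, -16.109). ∠HGF = 66.2° gives GF at -45.800° from the x-axis; with |GF| = 20.9, F = (-6.9573, -31.093). Then |RF| = |F − R| = 31.862.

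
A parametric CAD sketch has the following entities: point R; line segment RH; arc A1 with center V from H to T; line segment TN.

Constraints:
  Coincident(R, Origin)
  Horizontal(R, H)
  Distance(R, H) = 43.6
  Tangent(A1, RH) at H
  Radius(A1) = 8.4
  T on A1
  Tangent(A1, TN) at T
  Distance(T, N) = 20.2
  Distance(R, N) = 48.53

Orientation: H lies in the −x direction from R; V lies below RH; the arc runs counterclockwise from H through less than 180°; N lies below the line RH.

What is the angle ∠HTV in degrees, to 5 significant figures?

26.857°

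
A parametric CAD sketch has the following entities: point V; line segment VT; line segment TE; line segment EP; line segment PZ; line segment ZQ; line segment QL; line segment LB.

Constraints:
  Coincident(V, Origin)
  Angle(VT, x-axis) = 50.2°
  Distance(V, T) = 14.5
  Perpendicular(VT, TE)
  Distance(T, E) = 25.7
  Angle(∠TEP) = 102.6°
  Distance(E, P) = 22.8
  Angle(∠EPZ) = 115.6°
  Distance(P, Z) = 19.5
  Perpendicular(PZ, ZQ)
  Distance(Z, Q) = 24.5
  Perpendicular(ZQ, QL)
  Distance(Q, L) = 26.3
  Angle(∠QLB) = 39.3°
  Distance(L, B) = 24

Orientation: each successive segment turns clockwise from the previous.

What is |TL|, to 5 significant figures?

20.901

The perpendicularity gives ZQ at right angles to PZ, so ZQ runs at 88.400°; with |ZQ| = 24.5, Q = (-0.20367, -0.55448). The perpendicularity gives QL at right angles to ZQ, so QL runs at -1.6000°; with |QL| = 26.3, L = (26.086, -1.2888). Then |TL| = |L − T| = 20.901.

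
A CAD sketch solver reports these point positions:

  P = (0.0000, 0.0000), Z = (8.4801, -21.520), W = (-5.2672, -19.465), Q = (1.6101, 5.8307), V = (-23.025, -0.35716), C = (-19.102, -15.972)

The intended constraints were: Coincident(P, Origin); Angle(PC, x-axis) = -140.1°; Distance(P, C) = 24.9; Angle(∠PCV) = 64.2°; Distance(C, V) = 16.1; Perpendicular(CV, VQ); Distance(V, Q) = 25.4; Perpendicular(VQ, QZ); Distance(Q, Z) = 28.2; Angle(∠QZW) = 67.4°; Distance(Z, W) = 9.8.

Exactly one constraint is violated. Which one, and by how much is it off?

Distance(Z, W) = 9.8 — off by 4.10.

P = (0.00, 0.00) ✓; PC at -140.1° ✓; |PC| = 24.90 ✓; ∠PCV = 64.20° ✓; |CV| = 16.10 ✓; ∠(CV, VQ) = 90.00° ✓; |VQ| = 25.40 ✓; ∠(VQ, QZ) = 90.00° ✓; |QZ| = 28.20 ✓; ∠QZW = 67.40° ✓; |ZW| = 13.90 ✗.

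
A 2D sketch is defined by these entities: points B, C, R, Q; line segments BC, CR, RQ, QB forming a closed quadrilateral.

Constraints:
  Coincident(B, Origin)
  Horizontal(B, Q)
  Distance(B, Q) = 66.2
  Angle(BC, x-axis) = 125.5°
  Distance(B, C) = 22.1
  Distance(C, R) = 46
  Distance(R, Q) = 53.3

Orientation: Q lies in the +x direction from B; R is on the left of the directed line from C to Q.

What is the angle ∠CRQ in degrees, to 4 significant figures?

109.2°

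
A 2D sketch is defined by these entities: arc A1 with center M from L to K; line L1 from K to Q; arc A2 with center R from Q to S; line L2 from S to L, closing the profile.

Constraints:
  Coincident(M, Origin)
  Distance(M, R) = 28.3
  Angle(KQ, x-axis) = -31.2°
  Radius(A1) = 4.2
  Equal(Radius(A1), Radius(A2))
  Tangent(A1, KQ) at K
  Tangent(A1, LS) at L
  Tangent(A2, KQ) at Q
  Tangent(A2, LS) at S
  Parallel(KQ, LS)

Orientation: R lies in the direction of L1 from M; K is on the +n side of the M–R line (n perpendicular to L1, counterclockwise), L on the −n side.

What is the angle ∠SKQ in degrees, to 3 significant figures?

16.5°

The slot axis is L1's direction at -31.2°, so u = (cos -31.2°, sin -31.2°) = (0.855, -0.518) and n = (−sin -31.2°, cos -31.2°) = (0.518, 0.855). M is at the origin and R lies 28.3 along u from M, so R = 28.3·u = (24.2, -14.7). Tangency of A1 to both parallel lines with radius 4.2 puts K and L at M ± 4.2·n: K = (2.18, 3.59), L = (-2.18, -3.59). Equal radii place Q and S the same way about R: Q = R + 4.2·n = (26.4, -11.1), S = R − 4.2·n = (22.0, -18.3). Then cos ∠SKQ = KS·KQ / (|KS||KQ|), giving 16.5°.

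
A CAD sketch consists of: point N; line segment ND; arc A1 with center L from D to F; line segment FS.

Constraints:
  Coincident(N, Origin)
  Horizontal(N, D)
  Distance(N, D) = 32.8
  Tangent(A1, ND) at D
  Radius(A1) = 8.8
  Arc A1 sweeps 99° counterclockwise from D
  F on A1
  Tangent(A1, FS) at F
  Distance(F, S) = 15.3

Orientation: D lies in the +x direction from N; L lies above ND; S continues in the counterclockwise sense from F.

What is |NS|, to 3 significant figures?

46.6

N is at the origin; ND is horizontal with |ND| = 32.8 and D on the +x side, so D = (32.8, 0.00). Tangency of A1 to ND means the radius LD is perpendicular to ND, so L = D + (0, 8.8) = (32.8, 8.80). On A1, D sits at bearing -90° from L; a 99° counterclockwise sweep puts F at bearing 9°, so F = L + 8.8·(cos 9°, sin 9°) = (41.5, 10.2). The tangent condition forces LF to be normal to FS, so FS runs along (−sin 9°, cos 9°); with |FS| = 15.3, S = (39.1, 25.3). Then |NS| = |S − N| = 46.6.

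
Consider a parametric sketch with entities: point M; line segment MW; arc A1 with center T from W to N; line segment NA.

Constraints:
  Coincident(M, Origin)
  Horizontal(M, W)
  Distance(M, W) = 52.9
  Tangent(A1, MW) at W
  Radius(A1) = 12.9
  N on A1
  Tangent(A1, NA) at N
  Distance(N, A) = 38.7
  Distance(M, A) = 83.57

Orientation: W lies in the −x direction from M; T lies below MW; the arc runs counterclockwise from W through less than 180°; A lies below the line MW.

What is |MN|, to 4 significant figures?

67.06

Checks: ∠(TW, WM) = 90.00° ✓; |TW| = 12.90 ✓; |TN| = 12.90 ✓; ∠(TN, NA) = 90.00° ✓; |NA| = 38.70 ✓; |MA| = 83.57 ✓.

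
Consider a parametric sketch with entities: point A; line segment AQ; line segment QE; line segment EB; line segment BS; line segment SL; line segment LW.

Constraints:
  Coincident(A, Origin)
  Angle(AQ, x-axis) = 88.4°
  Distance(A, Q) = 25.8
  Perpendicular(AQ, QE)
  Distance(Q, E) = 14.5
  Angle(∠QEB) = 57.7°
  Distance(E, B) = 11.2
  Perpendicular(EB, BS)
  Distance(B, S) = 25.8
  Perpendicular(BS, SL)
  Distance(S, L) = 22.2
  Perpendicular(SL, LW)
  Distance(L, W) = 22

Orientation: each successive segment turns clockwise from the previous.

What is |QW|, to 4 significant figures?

20.57

BS ⟂ SL, so SL runs at 56.10°; with |SL| = 22.2, L = (-0.06440, 48.91). SL is perpendicular to LW, so LW runs at -33.90°; with |LW| = 22.0, W = (18.20, 36.63). Then |QW| = |W − Q| = 20.57.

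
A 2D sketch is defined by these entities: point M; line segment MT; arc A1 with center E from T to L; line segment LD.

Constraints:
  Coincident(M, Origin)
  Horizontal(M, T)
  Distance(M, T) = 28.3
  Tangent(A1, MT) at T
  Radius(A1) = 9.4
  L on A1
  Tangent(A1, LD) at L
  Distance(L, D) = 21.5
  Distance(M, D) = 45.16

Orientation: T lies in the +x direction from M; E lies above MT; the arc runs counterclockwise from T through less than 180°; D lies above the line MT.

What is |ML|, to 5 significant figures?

39.217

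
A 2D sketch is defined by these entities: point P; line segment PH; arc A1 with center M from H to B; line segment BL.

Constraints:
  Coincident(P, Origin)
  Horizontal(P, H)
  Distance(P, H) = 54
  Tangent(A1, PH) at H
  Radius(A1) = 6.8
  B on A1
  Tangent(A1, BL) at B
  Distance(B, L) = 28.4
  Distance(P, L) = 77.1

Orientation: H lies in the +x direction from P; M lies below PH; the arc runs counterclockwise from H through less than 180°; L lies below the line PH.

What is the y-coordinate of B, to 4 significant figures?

-11.88

Checks: |MB| = 6.800 ✓; ∠(MB, BL) = 90.00° ✓; |BL| = 28.40 ✓; |PL| = 77.10 ✓.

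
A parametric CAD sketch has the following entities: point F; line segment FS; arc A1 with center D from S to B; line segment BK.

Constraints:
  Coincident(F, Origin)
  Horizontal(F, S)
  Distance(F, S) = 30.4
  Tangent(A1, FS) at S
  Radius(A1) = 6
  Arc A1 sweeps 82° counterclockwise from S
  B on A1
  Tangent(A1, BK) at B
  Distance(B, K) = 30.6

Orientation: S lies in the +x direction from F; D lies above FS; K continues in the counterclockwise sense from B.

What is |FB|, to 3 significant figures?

36.7

F is at the origin; F and S share the same y with |FS| = 30.4 and S on the +x side, so S = (30.4, 0.00). The tangent condition forces DS to be normal to FS, so D = S + (0, 6) = (30.4, 6.00). On A1, S sits at bearing -90° from D; an 82° counterclockwise sweep puts B at bearing -8°, so B = D + 6.0·(cos -8°, sin -8°) = (36.3, 5.16). Then |FB| = |B − F| = 36.7.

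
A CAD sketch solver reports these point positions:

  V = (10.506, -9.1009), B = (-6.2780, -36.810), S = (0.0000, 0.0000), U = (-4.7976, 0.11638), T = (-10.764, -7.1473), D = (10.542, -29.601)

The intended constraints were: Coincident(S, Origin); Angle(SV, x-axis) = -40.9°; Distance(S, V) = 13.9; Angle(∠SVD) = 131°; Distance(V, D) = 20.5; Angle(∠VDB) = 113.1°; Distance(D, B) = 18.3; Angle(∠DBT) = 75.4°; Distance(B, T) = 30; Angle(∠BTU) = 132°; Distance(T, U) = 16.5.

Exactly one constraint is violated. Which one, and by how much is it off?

Distance(T, U) = 16.5 — off by 7.10.

S = (0.00, 0.00) ✓; SV at -40.90° ✓; |SV| = 13.90 ✓; ∠SVD = 131.0° ✓; |VD| = 20.50 ✓; ∠VDB = 113.1° ✓; |DB| = 18.30 ✓; ∠DBT = 75.40° ✓; |BT| = 30.00 ✓; ∠BTU = 132.0° ✓; |TU| = 9.400 ✗.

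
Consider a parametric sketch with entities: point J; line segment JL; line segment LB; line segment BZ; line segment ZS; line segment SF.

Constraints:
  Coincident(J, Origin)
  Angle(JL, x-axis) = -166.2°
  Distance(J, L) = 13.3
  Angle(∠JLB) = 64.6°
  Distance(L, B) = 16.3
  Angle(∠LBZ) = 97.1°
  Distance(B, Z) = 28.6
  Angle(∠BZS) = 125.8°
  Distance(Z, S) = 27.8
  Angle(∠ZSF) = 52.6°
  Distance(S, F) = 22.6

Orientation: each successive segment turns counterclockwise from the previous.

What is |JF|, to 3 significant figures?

15.3

∠BZS = 125.8° gives ZS at 86.3° from the x-axis; with |ZS| = 27.8, S = (23.4, 27.1). ∠ZSF = 52.6° gives SF at -146° from the x-axis; with |SF| = 22.6, F = (4.61, 14.6). Then |JF| = |F − J| = 15.3.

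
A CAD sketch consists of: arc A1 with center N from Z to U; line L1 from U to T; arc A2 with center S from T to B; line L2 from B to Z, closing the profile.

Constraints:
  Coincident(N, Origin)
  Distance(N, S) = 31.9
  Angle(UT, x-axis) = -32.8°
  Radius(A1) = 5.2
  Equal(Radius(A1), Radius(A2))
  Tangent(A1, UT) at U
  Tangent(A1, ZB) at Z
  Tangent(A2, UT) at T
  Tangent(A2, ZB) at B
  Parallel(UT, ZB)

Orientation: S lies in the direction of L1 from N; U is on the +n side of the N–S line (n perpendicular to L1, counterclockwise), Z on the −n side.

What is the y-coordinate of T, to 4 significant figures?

-12.91

The slot axis is L1's direction at -32.8°, so u = (cos -32.8°, sin -32.8°) = (0.8406, -0.5417) and n = (−sin -32.8°, cos -32.8°) = (0.5417, 0.8406). N is at the origin and S lies 31.9 along u from N, so S = 31.9·u = (26.81, -17.28). Tangency of A1 to both parallel lines with radius 5.2 puts U and Z at N ± 5.2·n: U = (2.817, 4.371), Z = (-2.817, -4.371). Equal radii place T and B the same way about S: T = S + 5.2·n = (29.63, -12.91), B = S − 5.2·n = (24.00, -21.65). So T.y = -12.91.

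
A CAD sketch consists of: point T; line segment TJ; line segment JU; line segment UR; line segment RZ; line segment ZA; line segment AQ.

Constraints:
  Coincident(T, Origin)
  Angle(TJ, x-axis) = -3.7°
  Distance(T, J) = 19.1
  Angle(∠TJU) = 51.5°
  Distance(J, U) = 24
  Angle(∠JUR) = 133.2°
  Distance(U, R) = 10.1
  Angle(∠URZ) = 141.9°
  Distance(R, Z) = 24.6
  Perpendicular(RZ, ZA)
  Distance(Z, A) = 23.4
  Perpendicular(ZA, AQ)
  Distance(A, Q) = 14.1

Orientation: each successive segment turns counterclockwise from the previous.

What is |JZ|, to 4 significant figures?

45.95

T is at the origin; TJ runs at -3.7° with length 19.1, so J = (19.06, -1.233). ∠TJU = 51.5° gives JU at 124.8° from the x-axis; with |JU| = 24.0, U = (5.363, 18.48). ∠JUR = 133.2° gives UR at 171.6° from the x-axis; with |UR| = 10.1, R = (-4.629, 19.95). ∠URZ = 141.9° gives RZ at -150.3° from the x-axis; with |RZ| = 24.6, Z = (-26.00, 7.762). Then |JZ| = |Z − J| = 45.95.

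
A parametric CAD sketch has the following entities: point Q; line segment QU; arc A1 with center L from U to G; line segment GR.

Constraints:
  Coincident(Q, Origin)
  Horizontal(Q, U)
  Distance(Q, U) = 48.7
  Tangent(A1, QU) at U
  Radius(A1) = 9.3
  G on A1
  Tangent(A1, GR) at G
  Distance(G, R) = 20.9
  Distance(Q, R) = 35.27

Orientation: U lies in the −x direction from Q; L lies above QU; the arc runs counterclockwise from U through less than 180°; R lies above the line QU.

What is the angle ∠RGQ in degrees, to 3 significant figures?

58.3°

Checks: |LU| = 9.300 ✓; |LG| = 9.300 ✓; ∠(LG, GR) = 90.00° ✓; |GR| = 20.90 ✓; |QR| = 35.27 ✓.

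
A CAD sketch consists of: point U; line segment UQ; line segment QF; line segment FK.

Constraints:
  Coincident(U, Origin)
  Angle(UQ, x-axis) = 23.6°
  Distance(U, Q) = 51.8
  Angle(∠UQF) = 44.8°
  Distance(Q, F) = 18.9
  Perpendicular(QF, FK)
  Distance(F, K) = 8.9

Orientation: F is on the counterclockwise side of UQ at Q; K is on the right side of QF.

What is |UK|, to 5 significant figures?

48.785

U is at the origin; UQ runs at 23.6° with length 51.8, so Q = 51.8·(cos 23.6°, sin 23.6°) = (47.468, 20.738). ∠UQF = 44.8°, so QF runs at 23.6° + (180° − 44.8°) = 158.80° from the x-axis; with |QF| = 18.9, F = Q + 18.9·(cos 158.80°, sin 158.80°) = (29.847, 27.573). QF ⟂ FK; with |FK| = 8.9 on the right of QF, K = F + 8.9·(0.36162, 0.93232) = (33.065, 35.870). Then |UK| = |K − U| = 48.785.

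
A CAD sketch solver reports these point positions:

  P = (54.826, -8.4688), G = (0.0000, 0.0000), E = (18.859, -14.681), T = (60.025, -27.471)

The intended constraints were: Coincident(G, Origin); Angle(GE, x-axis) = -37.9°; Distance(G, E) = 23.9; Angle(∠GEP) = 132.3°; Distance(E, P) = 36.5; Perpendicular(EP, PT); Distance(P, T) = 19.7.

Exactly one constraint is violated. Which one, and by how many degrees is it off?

Perpendicular(EP, PT) — off by 5.50°.

G = (0.00, 0.00) ✓; GE at -37.90° ✓; |GE| = 23.90 ✓; ∠GEP = 132.3° ✓; |EP| = 36.50 ✓; ∠(EP, PT) = 84.50° ✗; |PT| = 19.70 ✓.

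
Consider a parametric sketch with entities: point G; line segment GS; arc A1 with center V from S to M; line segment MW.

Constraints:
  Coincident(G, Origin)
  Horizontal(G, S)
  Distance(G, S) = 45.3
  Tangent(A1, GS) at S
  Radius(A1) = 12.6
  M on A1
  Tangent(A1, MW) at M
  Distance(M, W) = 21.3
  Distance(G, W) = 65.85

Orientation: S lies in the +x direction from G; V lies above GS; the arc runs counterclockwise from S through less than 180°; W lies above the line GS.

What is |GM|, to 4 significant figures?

59.47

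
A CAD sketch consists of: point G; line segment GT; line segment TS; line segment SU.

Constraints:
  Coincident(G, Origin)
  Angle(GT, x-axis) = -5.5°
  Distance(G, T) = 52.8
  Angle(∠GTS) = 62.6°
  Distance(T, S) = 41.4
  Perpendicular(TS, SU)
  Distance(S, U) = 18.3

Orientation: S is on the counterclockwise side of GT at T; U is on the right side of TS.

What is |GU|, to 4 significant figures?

67.38

G is at the origin; GT runs at -5.5° with length 52.8, so T = 52.8·(cos -5.5°, sin -5.5°) = (52.56, -5.061). ∠GTS = 62.6°, so TS runs at -5.5° + (180° − 62.6°) = 111.9° from the x-axis; with |TS| = 41.4, S = T + 41.4·(cos 111.9°, sin 111.9°) = (37.12, 33.35). TS is perpendicular to SU; with |SU| = 18.3 on the right of TS, U = S + 18.3·(0.9278, 0.3730) = (54.09, 40.18). Then |GU| = |U − G| = 67.38.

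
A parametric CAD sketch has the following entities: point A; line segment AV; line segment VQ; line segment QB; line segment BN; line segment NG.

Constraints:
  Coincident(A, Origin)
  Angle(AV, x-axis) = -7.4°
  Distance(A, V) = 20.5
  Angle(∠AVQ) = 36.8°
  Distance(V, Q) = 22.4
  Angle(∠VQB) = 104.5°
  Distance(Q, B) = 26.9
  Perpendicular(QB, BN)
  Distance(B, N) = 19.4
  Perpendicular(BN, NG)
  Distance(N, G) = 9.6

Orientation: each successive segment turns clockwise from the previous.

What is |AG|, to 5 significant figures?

12.595

A is at the origin; AV runs at -7.4° with length 20.5, so V = (20.329, -2.6403). ∠AVQ = 36.8° gives VQ at -150.60° from the x-axis; with |VQ| = 22.4, Q = (0.81407, -13.637). ∠VQB = 104.5° gives QB at 133.90° from the x-axis; with |QB| = 26.9, B = (-17.838, 5.7463). The perpendicularity gives BN at right angles to QB, so BN runs at 43.900°; with |BN| = 19.4, N = (-3.8597, 19.198). BN is perpendicular to NG, so NG runs at -46.100°; with |NG| = 9.6, G = (2.7969, 12.281). Then |AG| = |G − A| = 12.595.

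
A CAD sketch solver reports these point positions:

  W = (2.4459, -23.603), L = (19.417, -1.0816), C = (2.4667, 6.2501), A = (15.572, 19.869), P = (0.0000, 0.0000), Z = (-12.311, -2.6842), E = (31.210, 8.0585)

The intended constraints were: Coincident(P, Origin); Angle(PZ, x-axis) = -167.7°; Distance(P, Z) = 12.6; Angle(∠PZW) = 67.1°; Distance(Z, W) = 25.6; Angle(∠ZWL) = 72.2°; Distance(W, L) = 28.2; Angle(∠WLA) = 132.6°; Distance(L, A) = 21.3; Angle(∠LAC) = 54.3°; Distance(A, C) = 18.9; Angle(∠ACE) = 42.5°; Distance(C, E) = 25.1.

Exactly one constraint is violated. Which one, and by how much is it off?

Distance(C, E) = 25.1 — off by 3.70.

P = (0.00, 0.00) ✓; PZ at -167.7° ✓; |PZ| = 12.60 ✓; ∠PZW = 67.10° ✓; |ZW| = 25.60 ✓; ∠ZWL = 72.20° ✓; |WL| = 28.20 ✓; ∠WLA = 132.6° ✓; |LA| = 21.30 ✓; ∠LAC = 54.30° ✓; |AC| = 18.90 ✓; ∠ACE = 42.50° ✓; |CE| = 28.80 ✗.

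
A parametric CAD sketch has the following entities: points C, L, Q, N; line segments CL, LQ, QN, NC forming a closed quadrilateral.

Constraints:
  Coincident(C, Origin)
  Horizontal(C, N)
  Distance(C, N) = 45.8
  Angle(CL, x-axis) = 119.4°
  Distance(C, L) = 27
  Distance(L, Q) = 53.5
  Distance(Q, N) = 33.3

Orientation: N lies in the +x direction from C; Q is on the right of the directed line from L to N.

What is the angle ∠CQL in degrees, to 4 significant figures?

7.314°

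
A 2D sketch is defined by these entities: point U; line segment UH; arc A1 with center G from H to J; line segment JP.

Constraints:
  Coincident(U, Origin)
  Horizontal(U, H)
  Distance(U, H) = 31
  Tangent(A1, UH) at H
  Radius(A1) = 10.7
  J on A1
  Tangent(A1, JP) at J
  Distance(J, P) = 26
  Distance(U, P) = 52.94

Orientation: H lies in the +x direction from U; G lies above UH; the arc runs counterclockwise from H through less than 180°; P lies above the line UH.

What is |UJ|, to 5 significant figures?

43.413

Checks: |GJ| = 10.70 ✓; ∠(GJ, JP) = 90.00° ✓; |JP| = 26.00 ✓; |UP| = 52.94 ✓.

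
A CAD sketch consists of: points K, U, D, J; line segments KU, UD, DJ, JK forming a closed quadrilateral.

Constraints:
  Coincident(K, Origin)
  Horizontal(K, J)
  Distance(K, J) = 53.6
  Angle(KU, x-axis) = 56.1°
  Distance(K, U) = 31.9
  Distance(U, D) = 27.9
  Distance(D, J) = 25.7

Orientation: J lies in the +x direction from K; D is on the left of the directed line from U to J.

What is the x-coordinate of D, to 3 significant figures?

45.6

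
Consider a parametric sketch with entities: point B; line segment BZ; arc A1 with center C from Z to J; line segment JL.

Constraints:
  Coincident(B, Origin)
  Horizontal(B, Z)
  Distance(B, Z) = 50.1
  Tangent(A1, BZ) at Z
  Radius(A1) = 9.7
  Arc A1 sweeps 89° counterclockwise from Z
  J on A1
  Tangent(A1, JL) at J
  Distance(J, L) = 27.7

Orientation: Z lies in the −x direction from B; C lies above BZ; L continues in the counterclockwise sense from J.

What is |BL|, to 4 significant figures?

54.58

B is at the origin; BZ is horizontal with |BZ| = 50.1 and Z on the −x side, so Z = (-50.10, 0.000). A1 meets BZ tangentially, so CZ is at right angles to BZ, so C = Z + (0, 9.7) = (-50.10, 9.700). On A1, Z sits at bearing -90° from C; an 89° counterclockwise sweep puts J at bearing -1°, so J = C + 9.7·(cos -1°, sin -1°) = (-40.40, 9.531). A1 meets JL tangentially, so CJ is at right angles to JL, so JL runs along (−sin -1°, cos -1°); with |JL| = 27.7, L = (-39.92, 37.23). Then |BL| = |L − B| = 54.58.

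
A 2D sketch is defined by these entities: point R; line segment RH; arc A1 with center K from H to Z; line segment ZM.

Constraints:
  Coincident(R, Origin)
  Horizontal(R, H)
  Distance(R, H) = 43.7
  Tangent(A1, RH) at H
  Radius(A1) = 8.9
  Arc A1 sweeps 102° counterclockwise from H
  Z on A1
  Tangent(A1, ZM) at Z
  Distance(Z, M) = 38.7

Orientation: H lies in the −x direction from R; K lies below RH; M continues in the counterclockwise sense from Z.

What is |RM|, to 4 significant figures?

65.80

R is at the origin; RH is horizontal with |RH| = 43.7 and H on the −x side, so H = (-43.70, 0.000). The tangent condition forces KH to be normal to RH, so K = H + (0, -8.9) = (-43.70, -8.900). On A1, H sits at bearing 90° from K; a 102° counterclockwise sweep puts Z at bearing 192°, so Z = K + 8.9·(cos 192°, sin 192°) = (-52.41, -10.75). A1 meets ZM tangentially, so KZ is at right angles to ZM, so ZM runs along (−sin 192°, cos 192°); with |ZM| = 38.7, M = (-44.36, -48.60). Then |RM| = |M − R| = 65.80.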